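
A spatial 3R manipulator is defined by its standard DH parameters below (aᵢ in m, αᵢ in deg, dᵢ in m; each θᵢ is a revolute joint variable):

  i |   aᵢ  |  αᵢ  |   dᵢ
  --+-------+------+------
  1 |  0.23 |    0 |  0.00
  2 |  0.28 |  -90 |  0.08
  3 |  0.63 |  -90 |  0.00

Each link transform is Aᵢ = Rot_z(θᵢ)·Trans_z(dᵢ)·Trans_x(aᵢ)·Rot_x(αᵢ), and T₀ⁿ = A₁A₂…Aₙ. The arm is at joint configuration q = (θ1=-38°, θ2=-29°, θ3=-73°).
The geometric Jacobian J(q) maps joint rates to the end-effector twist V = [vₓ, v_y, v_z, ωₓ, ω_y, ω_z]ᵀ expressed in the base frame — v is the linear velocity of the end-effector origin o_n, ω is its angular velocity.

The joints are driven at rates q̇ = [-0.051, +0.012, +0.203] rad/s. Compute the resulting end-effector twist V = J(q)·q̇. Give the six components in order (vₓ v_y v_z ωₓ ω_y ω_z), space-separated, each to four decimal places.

0.0239 -0.1289 -0.0374 0.1869 0.0793 -0.0390

o_n = [0.3626, -0.5689, 0.6825]
J₁: ẑ×o_n = [0.5689, 0.3626, -0.0000], ω = ẑ
J2: z=[0.0000, 0.0000, 1.0000] o=[0.1812, -0.1416, 0.0000] → [0.4273, 0.1814, -0.0000, 0.0000, 0.0000, 1.0000]
J3: z=[0.9205, 0.3907, 0.0000] o=[0.2906, -0.3993, 0.0800] → [0.2354, -0.5546, -0.1842, 0.9205, 0.3907, 0.0000]
V = J·q̇ = [0.0239, -0.1289, -0.0374, 0.1869, 0.0793, -0.0390]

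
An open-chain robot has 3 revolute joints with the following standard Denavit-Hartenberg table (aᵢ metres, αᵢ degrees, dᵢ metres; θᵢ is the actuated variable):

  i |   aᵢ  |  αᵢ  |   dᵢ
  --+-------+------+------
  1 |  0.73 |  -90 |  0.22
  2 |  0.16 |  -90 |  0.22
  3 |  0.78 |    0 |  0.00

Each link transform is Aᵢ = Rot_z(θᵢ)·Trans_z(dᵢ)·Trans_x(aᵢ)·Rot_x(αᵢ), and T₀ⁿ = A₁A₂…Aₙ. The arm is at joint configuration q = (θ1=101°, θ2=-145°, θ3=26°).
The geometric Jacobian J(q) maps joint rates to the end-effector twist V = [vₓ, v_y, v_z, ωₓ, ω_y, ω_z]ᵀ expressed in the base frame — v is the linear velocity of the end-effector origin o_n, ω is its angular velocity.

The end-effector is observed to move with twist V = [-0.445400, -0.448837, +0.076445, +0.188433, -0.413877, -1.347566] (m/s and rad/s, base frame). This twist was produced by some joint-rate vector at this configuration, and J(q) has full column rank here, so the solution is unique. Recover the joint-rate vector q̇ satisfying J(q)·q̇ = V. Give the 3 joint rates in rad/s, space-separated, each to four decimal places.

o_n = [0.1150, 0.0475, 0.7139]
J₁: ẑ×o_n = [-0.0475, 0.1150, 0.0000], ω = ẑ
J2: z=[-0.9816, -0.1908, 0.0000] o=[-0.1393, 0.7166, 0.2200] → [-0.0942, 0.4848, 0.7053, -0.9816, -0.1908, 0.0000]
J3: z=[-0.1094, 0.5630, 0.8192] o=[-0.3302, 0.5460, 0.3118] → [0.6347, 0.4087, -0.1961, -0.1094, 0.5630, 0.8192]
q̇ = J⁺·V = [-0.7160, -0.1060, -0.7710]

-0.7160 -0.1060 -0.7710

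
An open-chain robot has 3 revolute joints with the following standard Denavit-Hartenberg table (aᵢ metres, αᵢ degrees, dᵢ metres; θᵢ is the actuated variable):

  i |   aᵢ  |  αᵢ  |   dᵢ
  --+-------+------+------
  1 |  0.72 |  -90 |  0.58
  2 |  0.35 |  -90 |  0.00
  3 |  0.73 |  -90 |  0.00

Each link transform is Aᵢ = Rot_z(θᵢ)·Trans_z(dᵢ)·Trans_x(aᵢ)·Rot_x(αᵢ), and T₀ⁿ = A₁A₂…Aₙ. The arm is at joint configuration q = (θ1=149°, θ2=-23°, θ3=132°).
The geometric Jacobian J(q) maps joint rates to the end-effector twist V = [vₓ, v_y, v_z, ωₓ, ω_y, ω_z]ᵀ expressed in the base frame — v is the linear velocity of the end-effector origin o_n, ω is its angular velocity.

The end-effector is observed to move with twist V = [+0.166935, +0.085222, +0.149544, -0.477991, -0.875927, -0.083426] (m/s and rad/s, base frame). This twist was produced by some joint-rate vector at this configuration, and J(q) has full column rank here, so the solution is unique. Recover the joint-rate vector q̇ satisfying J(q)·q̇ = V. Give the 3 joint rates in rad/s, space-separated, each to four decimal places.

o_n = [-0.2285, 0.7702, 0.5259]
J₁: ẑ×o_n = [-0.7702, -0.2285, 0.0000], ω = ẑ
J2: z=[-0.5150, -0.8572, 0.0000] o=[-0.6172, 0.3708, 0.5800] → [0.0464, -0.0279, 0.1275, -0.5150, -0.8572, 0.0000]
J3: z=[-0.3349, 0.2012, -0.9205] o=[-0.8933, 0.5368, 0.7168] → [0.1765, -0.6759, -0.2120, -0.3349, 0.2012, -0.9205]
q̇ = J⁺·V = [-0.1810, 0.9970, -0.1060]

-0.1810 0.9970 -0.1060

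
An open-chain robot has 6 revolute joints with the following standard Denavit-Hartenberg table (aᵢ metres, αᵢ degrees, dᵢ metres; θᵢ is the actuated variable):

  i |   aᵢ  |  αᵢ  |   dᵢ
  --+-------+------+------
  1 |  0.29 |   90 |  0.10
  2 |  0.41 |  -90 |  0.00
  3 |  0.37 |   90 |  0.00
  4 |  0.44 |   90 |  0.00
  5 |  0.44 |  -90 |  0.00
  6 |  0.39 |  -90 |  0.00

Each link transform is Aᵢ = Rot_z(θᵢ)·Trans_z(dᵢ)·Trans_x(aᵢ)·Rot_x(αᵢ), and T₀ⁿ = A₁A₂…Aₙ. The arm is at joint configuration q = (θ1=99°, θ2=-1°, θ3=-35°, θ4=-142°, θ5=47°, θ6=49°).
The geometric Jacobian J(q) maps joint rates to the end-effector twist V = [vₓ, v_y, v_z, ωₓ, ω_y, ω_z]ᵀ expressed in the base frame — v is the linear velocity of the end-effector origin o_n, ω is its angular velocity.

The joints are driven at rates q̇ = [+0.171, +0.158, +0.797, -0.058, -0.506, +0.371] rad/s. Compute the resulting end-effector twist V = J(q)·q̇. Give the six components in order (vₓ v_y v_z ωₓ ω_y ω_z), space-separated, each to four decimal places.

-0.1171 0.4955 -0.1674 0.5601 0.4211 0.7307

o_n = [0.2758, 0.3023, -0.6945]
J₁: ẑ×o_n = [-0.3023, 0.2758, 0.0000], ω = ẑ
J2: z=[0.9877, 0.1564, 0.0000] o=[-0.0454, 0.2864, 0.1000] → [-0.1243, 0.7847, -0.0346, 0.9877, 0.1564, 0.0000]
J3: z=[-0.0027, 0.0172, 0.9998] o=[-0.1095, 0.6913, 0.0928] → [0.3754, 0.3831, -0.0056, -0.0027, 0.0172, 0.9998]
J4: z=[0.8988, -0.4383, 0.0100] o=[0.0527, 1.0238, 0.0876] → [0.3500, 0.7052, -0.5508, 0.8988, -0.4383, 0.0100]
J5: z=[-0.2721, -0.5397, 0.7967] o=[-0.0986, 0.7076, -0.1783] → [0.6015, 0.1578, 0.3123, -0.2721, -0.5397, 0.7967]
J6: z=[0.8644, 0.2268, 0.4488] o=[0.0875, 0.3508, -0.3565] → [-0.0549, 0.3767, -0.0847, 0.8644, 0.2268, 0.4488]
V = J·q̇ = [-0.1171, 0.4955, -0.1674, 0.5601, 0.4211, 0.7307]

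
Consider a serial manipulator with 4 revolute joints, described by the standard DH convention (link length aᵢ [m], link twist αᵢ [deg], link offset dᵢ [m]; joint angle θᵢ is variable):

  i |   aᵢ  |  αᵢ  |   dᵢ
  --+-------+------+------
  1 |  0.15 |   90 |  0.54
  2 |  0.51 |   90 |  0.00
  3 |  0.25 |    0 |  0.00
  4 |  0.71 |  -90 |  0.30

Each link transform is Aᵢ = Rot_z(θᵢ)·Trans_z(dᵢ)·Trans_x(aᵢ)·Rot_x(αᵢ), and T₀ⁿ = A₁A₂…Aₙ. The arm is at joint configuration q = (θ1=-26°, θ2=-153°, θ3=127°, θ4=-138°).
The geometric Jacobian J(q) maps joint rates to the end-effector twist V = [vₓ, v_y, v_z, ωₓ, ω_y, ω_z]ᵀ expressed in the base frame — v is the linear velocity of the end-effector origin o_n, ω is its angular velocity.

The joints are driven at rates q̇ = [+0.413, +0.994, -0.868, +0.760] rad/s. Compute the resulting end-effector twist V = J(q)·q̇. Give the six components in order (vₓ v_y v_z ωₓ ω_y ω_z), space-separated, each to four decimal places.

-0.1057 -0.4362 -1.1431 -0.3917 -0.9149 0.3168

o_n = [-0.8618, 0.3489, 0.3277]
J₁: ẑ×o_n = [-0.3489, -0.8618, 0.0000], ω = ẑ
J2: z=[-0.4384, -0.8988, 0.0000] o=[0.1348, -0.0658, 0.5400] → [0.1908, -0.0931, -1.0775, -0.4384, -0.8988, 0.0000]
J3: z=[-0.4080, 0.1990, 0.8910] o=[-0.2736, 0.1334, 0.3085] → [-0.1882, -0.5163, 0.0291, -0.4080, 0.1990, 0.8910]
J4: z=[-0.4080, 0.1990, 0.8910] o=[-0.2406, -0.1048, 0.3768] → [-0.4140, -0.5735, -0.0615, -0.4080, 0.1990, 0.8910]
V = J·q̇ = [-0.1057, -0.4362, -1.1431, -0.3917, -0.9149, 0.3168]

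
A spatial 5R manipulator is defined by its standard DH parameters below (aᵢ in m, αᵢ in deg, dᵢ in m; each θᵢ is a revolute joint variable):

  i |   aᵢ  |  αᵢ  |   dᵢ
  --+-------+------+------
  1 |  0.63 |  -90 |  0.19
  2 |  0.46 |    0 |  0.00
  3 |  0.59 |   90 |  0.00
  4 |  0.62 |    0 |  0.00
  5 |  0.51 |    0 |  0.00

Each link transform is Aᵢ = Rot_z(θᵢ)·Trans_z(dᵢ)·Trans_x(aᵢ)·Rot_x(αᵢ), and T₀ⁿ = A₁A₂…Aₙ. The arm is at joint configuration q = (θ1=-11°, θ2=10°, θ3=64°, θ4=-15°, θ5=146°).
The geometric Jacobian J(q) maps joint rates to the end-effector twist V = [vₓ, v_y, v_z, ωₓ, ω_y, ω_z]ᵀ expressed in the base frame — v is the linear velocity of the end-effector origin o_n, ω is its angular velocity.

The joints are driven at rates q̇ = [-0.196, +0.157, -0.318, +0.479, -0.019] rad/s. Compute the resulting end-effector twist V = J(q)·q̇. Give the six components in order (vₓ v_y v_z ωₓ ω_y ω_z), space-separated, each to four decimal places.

o_n = [1.3371, -0.0313, -0.7111]
J₁: ẑ×o_n = [0.0313, 1.3371, -0.0000], ω = ẑ
J2: z=[0.1908, 0.9816, 0.0000] o=[0.6184, -0.1202, 0.1900] → [-0.8845, 0.1719, -0.6885, 0.1908, 0.9816, 0.0000]
J3: z=[0.1908, 0.9816, 0.0000] o=[1.0631, -0.2066, 0.1101] → [-0.8061, 0.1567, -0.2355, 0.1908, 0.9816, 0.0000]
J4: z=[0.9436, -0.1834, 0.2756] o=[1.2228, -0.2377, -0.4570] → [-0.0103, 0.2712, 0.2157, 0.9436, -0.1834, 0.2756]
J5: z=[0.9436, -0.1834, 0.2756] o=[1.3542, -0.4267, -1.0327] → [-0.1680, -0.3082, 0.3700, 0.9436, -0.1834, 0.2756]
V = J·q̇ = [0.1096, -0.1491, 0.0631, 0.4033, -0.2424, -0.0692]

0.1096 -0.1491 0.0631 0.4033 -0.2424 -0.0692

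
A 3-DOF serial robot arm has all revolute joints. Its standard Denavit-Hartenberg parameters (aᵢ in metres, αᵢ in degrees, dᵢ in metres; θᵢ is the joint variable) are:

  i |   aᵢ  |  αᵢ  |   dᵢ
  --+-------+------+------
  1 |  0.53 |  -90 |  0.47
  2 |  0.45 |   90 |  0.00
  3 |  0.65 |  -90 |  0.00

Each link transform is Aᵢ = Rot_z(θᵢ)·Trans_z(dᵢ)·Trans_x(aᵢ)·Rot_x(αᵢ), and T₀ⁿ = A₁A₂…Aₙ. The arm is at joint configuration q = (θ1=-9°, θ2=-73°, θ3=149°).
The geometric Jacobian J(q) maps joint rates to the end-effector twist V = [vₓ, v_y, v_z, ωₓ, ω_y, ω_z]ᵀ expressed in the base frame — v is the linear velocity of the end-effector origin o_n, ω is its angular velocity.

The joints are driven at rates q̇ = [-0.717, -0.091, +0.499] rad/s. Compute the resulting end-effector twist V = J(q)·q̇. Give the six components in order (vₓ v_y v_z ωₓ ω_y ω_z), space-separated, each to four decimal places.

0.0986 -0.6591 -0.1626 -0.4856 -0.0152 -0.5711

o_n = [0.5449, 0.2526, 0.3675]
J₁: ẑ×o_n = [-0.2526, 0.5449, 0.0000], ω = ẑ
J2: z=[0.1564, 0.9877, 0.0000] o=[0.5235, -0.0829, 0.4700] → [-0.1012, 0.0160, 0.0313, 0.1564, 0.9877, 0.0000]
J3: z=[-0.9445, 0.1496, 0.2924] o=[0.6534, -0.1035, 0.9003] → [-0.1838, -0.5350, -0.3201, -0.9445, 0.1496, 0.2924]
V = J·q̇ = [0.0986, -0.6591, -0.1626, -0.4856, -0.0152, -0.5711]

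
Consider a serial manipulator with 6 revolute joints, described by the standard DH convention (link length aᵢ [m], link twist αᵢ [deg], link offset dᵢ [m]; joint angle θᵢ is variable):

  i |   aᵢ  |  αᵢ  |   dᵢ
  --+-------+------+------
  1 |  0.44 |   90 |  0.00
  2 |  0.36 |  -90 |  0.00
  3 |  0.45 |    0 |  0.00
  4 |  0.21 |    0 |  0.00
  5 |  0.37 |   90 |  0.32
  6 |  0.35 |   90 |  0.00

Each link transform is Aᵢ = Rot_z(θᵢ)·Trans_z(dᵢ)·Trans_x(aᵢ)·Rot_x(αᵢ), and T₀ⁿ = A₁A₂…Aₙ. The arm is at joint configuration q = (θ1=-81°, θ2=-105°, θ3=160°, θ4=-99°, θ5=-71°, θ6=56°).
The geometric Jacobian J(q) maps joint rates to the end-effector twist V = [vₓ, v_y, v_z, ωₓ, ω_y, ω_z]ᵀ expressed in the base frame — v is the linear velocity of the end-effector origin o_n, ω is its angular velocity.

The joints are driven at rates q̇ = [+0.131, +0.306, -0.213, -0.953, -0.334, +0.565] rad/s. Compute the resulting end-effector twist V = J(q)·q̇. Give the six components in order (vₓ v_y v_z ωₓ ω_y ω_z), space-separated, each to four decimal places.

o_n = [0.3733, -0.8269, -0.7337]
J₁: ẑ×o_n = [0.8269, 0.3733, -0.0000], ω = ẑ
J2: z=[-0.9877, -0.1564, 0.0000] o=[0.0688, -0.4346, 0.0000] → [0.1148, -0.7246, 0.4351, -0.9877, -0.1564, 0.0000]
J3: z=[0.1511, -0.9540, -0.2588] o=[0.0543, -0.3426, -0.3477] → [0.2429, -0.0243, 0.2312, 0.1511, -0.9540, -0.2588]
J4: z=[0.1511, -0.9540, -0.2588] o=[0.2234, -0.4266, 0.0607] → [0.6543, 0.0812, 0.0825, 0.1511, -0.9540, -0.2588]
J5: z=[0.1511, -0.9540, -0.2588] o=[0.4007, -0.3718, -0.0376] → [0.5463, 0.1123, -0.0949, 0.1511, -0.9540, -0.2588]
J6: z=[-0.9657, -0.1984, 0.1677] o=[0.3708, -0.5940, -0.4724] → [0.0909, -0.2519, 0.2254, -0.9657, -0.1984, 0.1677]
V = J·q̇ = [-0.6629, -0.4249, 0.1643, -1.0745, 1.2711, 0.6140]

-0.6629 -0.4249 0.1643 -1.0745 1.2711 0.6140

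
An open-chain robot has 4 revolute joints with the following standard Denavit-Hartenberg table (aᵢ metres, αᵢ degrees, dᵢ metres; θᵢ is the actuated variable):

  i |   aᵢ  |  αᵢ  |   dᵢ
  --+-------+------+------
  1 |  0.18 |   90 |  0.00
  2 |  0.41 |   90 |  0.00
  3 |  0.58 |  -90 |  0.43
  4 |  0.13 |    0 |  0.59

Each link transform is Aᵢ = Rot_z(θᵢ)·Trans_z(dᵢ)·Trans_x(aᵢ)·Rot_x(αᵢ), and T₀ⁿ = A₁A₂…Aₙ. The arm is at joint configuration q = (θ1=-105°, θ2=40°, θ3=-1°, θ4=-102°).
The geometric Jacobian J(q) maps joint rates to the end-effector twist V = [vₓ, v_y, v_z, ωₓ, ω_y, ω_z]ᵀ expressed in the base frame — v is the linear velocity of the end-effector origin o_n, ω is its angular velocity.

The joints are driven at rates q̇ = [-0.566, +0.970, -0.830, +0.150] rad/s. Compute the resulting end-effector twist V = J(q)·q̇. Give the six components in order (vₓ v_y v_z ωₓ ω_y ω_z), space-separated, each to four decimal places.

o_n = [-0.8927, -1.0897, 0.1987]
J₁: ẑ×o_n = [1.0897, -0.8927, 0.0000], ω = ẑ
J2: z=[-0.9659, 0.2588, 0.0000] o=[-0.0466, -0.1739, 0.0000] → [0.0514, 0.1920, 1.1036, -0.9659, 0.2588, 0.0000]
J3: z=[-0.1664, -0.6209, -0.7660] o=[-0.1279, -0.4772, 0.2635] → [-0.4289, 0.5751, -0.3730, -0.1664, -0.6209, -0.7660]
J4: z=[-0.9692, 0.2459, 0.0112] o=[-0.3046, -1.1759, 0.3069] → [-0.0276, -0.1114, 0.0610, -0.9692, 0.2459, 0.0112]
V = J·q̇ = [-0.2150, 0.1974, 1.3893, -0.9443, 0.8033, 0.0715]

-0.2150 0.1974 1.3893 -0.9443 0.8033 0.0715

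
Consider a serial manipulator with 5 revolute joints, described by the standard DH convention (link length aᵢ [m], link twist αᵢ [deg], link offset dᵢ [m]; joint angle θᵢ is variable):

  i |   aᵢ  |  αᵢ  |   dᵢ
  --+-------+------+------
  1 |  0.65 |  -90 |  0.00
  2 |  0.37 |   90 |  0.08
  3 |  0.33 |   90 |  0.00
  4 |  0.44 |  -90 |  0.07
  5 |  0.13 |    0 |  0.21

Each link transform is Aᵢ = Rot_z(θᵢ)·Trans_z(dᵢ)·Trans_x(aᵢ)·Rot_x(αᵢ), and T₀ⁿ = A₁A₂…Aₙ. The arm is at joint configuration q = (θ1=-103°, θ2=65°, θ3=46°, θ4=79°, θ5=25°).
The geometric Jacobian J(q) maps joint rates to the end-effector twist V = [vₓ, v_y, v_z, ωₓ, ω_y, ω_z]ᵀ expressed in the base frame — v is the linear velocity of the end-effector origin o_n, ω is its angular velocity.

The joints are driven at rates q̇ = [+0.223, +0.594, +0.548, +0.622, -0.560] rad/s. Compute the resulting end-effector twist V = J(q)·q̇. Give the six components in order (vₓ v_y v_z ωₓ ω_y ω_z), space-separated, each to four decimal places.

0.1790 0.3142 -0.2051 0.3743 -0.8564 -0.3422

o_n = [-0.0883, -1.4279, -0.2418]
J₁: ẑ×o_n = [1.4279, -0.0883, 0.0000], ω = ẑ
J2: z=[0.9744, -0.2250, 0.0000] o=[-0.1462, -0.6333, 0.0000] → [0.0544, 0.2356, -0.7611, 0.9744, -0.2250, 0.0000]
J3: z=[-0.2039, -0.8831, 0.4226] o=[-0.1034, -0.8037, -0.3353] → [0.1812, 0.0255, 0.1407, -0.2039, -0.8831, 0.4226]
J4: z=[-0.7452, -0.1400, -0.6519] o=[0.1061, -0.9515, -0.5431] → [-0.3527, 0.3512, 0.3278, -0.7452, -0.1400, -0.6519]
J5: z=[-0.6621, 0.2711, 0.6986] o=[0.0191, -1.3803, -0.4591] → [0.0921, 0.0688, 0.0606, -0.6621, 0.2711, 0.6986]
V = J·q̇ = [0.1790, 0.3142, -0.2051, 0.3743, -0.8564, -0.3422]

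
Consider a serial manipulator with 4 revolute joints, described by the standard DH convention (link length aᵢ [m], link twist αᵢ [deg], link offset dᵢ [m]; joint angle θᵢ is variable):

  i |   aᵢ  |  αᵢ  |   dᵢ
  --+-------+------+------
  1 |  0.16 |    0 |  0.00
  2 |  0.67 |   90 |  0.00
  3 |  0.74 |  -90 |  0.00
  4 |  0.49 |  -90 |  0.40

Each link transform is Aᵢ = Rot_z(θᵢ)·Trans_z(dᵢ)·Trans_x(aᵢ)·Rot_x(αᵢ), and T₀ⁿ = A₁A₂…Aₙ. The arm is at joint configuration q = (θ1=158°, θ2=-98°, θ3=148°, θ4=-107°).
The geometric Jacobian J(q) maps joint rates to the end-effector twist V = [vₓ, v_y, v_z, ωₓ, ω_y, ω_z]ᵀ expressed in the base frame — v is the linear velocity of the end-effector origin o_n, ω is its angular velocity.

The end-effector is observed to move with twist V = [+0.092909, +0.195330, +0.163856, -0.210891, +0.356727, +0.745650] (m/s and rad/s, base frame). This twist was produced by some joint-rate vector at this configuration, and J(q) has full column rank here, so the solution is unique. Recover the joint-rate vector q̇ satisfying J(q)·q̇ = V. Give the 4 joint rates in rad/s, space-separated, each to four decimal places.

o_n = [0.2334, -0.2160, -0.0230]
J₁: ẑ×o_n = [0.2160, 0.2334, -0.0000], ω = ẑ
J2: z=[0.0000, 0.0000, 1.0000] o=[-0.1483, 0.0599, 0.0000] → [0.2759, 0.3818, -0.0000, 0.0000, 0.0000, 1.0000]
J3: z=[0.8660, -0.5000, 0.0000] o=[0.1867, 0.6402, 0.0000] → [0.0115, 0.0199, -0.7180, 0.8660, -0.5000, 0.0000]
J4: z=[-0.2650, -0.4589, -0.8480] o=[-0.1271, 0.0967, 0.3921] → [-0.0746, -0.4158, 0.2483, -0.2650, -0.4589, -0.8480]
q̇ = J⁺·V = [0.7920, -0.3720, -0.3610, -0.3840]

0.7920 -0.3720 -0.3610 -0.3840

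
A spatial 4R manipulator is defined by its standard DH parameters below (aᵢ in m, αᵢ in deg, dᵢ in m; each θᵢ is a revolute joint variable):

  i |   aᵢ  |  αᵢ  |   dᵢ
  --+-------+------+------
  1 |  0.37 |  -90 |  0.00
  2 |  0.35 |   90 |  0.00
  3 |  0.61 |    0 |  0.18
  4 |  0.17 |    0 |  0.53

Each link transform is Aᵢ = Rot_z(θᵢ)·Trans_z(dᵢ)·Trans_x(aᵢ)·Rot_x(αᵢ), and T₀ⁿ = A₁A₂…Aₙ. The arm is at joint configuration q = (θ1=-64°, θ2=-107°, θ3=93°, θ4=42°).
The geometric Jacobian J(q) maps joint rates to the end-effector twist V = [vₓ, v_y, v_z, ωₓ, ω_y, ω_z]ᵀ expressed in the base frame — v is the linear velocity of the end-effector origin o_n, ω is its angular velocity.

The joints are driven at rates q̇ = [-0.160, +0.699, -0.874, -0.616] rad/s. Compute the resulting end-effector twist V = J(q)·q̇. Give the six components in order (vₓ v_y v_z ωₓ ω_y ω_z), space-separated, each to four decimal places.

o_n = [0.4947, 0.6494, -0.0184]
J₁: ẑ×o_n = [-0.6494, 0.4947, 0.0000], ω = ẑ
J2: z=[0.8988, 0.4384, 0.0000] o=[0.1622, -0.3326, 0.0000] → [-0.0080, 0.0165, 0.7368, 0.8988, 0.4384, 0.0000]
J3: z=[-0.4192, 0.8595, -0.2924] o=[0.1173, -0.2406, 0.3347] → [-0.0433, -0.2584, -0.6975, -0.4192, 0.8595, -0.2924]
J4: z=[-0.4192, 0.8595, -0.2924] o=[0.5935, 0.1728, 0.2515] → [-0.0926, -0.0843, -0.1150, -0.4192, 0.8595, -0.2924]
V = J·q̇ = [0.1932, 0.2101, 1.1955, 1.2529, -0.9743, 0.2756]

0.1932 0.2101 1.1955 1.2529 -0.9743 0.2756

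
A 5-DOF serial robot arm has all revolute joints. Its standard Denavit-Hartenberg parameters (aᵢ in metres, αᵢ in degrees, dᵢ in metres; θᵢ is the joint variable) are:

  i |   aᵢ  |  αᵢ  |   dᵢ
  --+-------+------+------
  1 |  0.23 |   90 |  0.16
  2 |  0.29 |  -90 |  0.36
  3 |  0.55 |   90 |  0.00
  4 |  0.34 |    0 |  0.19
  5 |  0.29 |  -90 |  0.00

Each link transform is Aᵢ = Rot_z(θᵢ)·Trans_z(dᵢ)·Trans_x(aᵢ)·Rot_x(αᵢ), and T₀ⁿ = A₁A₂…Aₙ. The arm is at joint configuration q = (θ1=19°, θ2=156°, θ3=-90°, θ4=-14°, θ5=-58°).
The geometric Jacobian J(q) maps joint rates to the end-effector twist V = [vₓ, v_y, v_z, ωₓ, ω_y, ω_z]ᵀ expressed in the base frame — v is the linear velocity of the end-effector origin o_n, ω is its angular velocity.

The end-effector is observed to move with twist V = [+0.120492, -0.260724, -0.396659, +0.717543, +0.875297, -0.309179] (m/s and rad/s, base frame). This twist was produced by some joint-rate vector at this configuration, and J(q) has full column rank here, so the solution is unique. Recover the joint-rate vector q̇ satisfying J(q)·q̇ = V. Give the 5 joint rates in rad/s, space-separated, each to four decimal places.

-0.3980 -0.5940 -0.4730 0.3610 0.4830

o_n = [0.7016, -1.1645, 0.5278]
J₁: ẑ×o_n = [1.1645, 0.7016, -0.0000], ω = ẑ
J2: z=[0.3256, -0.9455, 0.0000] o=[0.2175, 0.0749, 0.1600] → [-0.3477, -0.1197, 0.0543, 0.3256, -0.9455, 0.0000]
J3: z=[-0.3846, -0.1324, -0.9135] o=[0.0842, -0.3518, 0.2780] → [-0.7756, -0.4680, 0.3943, -0.3846, -0.1324, -0.9135]
J4: z=[0.8638, 0.2974, -0.4067] o=[0.2632, -0.8718, 0.2780] → [-0.0448, -0.3941, -0.3832, 0.8638, 0.2974, -0.4067]
J5: z=[0.8638, 0.2974, -0.4067] o=[0.5664, -1.1163, 0.2758] → [0.0553, -0.2726, -0.0819, 0.8638, 0.2974, -0.4067]
q̇ = J⁺·V = [-0.3980, -0.5940, -0.4730, 0.3610, 0.4830]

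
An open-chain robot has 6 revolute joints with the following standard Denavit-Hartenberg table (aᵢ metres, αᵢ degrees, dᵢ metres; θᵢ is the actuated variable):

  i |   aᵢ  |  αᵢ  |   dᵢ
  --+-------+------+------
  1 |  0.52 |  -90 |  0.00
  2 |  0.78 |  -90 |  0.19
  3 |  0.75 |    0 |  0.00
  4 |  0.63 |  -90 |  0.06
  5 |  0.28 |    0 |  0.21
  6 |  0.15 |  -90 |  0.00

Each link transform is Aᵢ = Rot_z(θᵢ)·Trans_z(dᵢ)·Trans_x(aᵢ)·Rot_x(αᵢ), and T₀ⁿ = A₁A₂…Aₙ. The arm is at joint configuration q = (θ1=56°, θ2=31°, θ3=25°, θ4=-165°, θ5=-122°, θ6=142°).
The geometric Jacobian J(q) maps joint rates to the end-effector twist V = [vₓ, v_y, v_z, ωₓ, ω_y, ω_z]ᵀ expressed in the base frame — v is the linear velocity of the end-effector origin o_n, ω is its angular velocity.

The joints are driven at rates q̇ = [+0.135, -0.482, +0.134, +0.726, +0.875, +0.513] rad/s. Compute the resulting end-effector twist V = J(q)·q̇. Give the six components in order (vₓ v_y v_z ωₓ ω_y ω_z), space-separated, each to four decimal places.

-0.0333 0.7968 0.2844 -0.3019 0.5918 -1.0617

o_n = [0.3958, 1.3631, -0.7867]
J₁: ẑ×o_n = [-1.3631, 0.3958, 0.0000], ω = ẑ
J2: z=[-0.8290, 0.5592, 0.0000] o=[0.2908, 0.4311, 0.0000] → [-0.4399, -0.6522, -0.8314, -0.8290, 0.5592, 0.0000]
J3: z=[-0.2880, -0.4270, -0.8572] o=[0.5071, 1.0916, -0.4017] → [0.3970, -0.0154, -0.1257, -0.2880, -0.4270, -0.8572]
J4: z=[-0.2880, -0.4270, -0.8572] o=[1.0957, 1.3974, -0.7518] → [-0.0146, 0.5899, -0.2890, -0.2880, -0.4270, -0.8572]
J5: z=[-0.3270, 0.8851, -0.3311] o=[0.5114, 1.2553, -0.5547] → [-0.1697, -0.0376, 0.0671, -0.3270, 0.8851, -0.3311]
J6: z=[-0.3270, 0.8851, -0.3311] o=[0.5079, 1.3672, -0.8863] → [0.0868, 0.0697, 0.1006, -0.3270, 0.8851, -0.3311]
V = J·q̇ = [-0.0333, 0.7968, 0.2844, -0.3019, 0.5918, -1.0617]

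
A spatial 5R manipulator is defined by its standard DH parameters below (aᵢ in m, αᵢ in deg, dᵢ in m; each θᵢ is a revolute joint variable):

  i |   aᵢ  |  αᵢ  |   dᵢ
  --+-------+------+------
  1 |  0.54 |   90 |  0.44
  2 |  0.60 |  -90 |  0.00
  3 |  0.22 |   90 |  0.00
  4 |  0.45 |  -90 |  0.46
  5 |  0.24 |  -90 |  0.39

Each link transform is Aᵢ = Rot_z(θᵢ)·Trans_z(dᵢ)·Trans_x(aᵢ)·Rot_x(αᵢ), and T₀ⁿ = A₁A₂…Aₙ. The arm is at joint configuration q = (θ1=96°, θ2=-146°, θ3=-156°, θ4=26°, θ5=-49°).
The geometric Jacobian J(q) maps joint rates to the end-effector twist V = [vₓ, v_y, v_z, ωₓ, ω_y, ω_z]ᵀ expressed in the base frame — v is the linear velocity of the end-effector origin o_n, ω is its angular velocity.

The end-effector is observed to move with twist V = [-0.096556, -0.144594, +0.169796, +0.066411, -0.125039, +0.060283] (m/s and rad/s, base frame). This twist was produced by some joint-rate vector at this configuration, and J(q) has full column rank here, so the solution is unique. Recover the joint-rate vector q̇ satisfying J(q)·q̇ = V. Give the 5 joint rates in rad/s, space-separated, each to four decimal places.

o_n = [-0.4520, 1.0126, 0.0429]
J₁: ẑ×o_n = [-1.0126, -0.4520, 0.0000], ω = ẑ
J2: z=[0.9945, 0.1045, 0.0000] o=[-0.0564, 0.5370, 0.4400] → [-0.0415, 0.3949, 0.5143, 0.9945, 0.1045, 0.0000]
J3: z=[-0.0585, 0.5561, -0.8290] o=[-0.0045, 0.0423, 0.1045] → [0.7702, 0.3674, 0.1922, -0.0585, 0.5561, -0.8290]
J4: z=[-0.9438, 0.2399, 0.2274] o=[0.0671, 0.2174, 0.2169] → [-0.2226, -0.2823, -0.6260, -0.9438, 0.2399, 0.2274]
J5: z=[-0.1952, 0.1510, -0.9691] o=[-0.2470, 0.7593, 0.3646] → [0.1969, 0.1359, -0.0185, -0.1952, 0.1510, -0.9691]
q̇ = J⁺·V = [0.4040, -0.5650, 0.1630, -0.6870, 0.0540]

0.4040 -0.5650 0.1630 -0.6870 0.0540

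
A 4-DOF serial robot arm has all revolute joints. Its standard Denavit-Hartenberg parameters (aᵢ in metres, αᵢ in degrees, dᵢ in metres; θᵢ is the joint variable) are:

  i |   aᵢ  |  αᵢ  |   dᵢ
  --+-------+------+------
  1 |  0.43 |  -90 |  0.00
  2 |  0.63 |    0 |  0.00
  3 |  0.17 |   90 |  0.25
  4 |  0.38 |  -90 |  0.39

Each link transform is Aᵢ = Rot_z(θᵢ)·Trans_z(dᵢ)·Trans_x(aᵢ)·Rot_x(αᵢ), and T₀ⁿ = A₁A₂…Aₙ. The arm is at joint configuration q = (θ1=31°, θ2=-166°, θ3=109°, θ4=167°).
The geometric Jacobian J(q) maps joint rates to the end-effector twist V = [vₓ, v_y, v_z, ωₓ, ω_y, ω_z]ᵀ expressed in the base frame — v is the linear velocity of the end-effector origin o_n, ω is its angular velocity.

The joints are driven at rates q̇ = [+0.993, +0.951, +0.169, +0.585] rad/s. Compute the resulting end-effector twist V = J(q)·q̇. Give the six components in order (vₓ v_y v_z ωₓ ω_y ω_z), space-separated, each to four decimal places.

o_n = [-0.7020, -0.0304, 0.1969]
J₁: ẑ×o_n = [0.0304, -0.7020, 0.0000], ω = ẑ
J2: z=[-0.5150, 0.8572, 0.0000] o=[0.3686, 0.2215, 0.0000] → [0.1687, 0.1014, 1.0474, -0.5150, 0.8572, 0.0000]
J3: z=[-0.5150, 0.8572, 0.0000] o=[-0.1554, -0.0934, 0.1524] → [0.0381, 0.0229, 0.4362, -0.5150, 0.8572, 0.0000]
J4: z=[-0.7189, -0.4319, 0.5446] o=[-0.2048, 0.1686, 0.2950] → [0.1508, -0.3414, -0.0717, -0.7189, -0.4319, 0.5446]
V = J·q̇ = [0.2854, -0.7965, 1.0279, -0.9974, 0.7073, 1.3116]

0.2854 -0.7965 1.0279 -0.9974 0.7073 1.3116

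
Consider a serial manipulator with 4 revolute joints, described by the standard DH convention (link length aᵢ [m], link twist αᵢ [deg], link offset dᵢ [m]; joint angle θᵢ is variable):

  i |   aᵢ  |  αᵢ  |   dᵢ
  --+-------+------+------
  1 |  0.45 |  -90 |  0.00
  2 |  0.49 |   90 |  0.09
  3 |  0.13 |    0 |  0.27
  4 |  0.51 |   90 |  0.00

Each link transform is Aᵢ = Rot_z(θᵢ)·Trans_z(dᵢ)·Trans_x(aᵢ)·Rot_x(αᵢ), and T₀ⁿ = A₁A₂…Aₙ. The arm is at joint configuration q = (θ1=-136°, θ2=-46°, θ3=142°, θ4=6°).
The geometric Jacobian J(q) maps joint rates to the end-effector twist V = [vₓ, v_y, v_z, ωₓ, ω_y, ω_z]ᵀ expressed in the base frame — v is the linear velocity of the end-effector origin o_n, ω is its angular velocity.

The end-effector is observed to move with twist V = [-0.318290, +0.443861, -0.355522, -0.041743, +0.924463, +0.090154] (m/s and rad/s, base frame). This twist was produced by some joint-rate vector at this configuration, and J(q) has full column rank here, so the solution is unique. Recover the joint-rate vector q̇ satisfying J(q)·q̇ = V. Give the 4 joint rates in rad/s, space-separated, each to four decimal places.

-0.5010 -0.6940 0.5840 0.2670

o_n = [0.1443, -0.4727, 0.1552]
J₁: ẑ×o_n = [0.4727, 0.1443, -0.0000], ω = ẑ
J2: z=[0.6947, -0.7193, 0.0000] o=[-0.3237, -0.3126, 0.0000] → [-0.1117, -0.1078, 0.2254, 0.6947, -0.7193, 0.0000]
J3: z=[0.5174, 0.4997, 0.6947] o=[-0.5060, -0.6138, 0.3525] → [-0.1966, 0.5538, -0.2520, 0.5174, 0.4997, 0.6947]
J4: z=[0.5174, 0.4997, 0.6947] o=[-0.2595, -0.4870, 0.4663] → [-0.1654, 0.4415, -0.1944, 0.5174, 0.4997, 0.6947]
q̇ = J⁺·V = [-0.5010, -0.6940, 0.5840, 0.2670]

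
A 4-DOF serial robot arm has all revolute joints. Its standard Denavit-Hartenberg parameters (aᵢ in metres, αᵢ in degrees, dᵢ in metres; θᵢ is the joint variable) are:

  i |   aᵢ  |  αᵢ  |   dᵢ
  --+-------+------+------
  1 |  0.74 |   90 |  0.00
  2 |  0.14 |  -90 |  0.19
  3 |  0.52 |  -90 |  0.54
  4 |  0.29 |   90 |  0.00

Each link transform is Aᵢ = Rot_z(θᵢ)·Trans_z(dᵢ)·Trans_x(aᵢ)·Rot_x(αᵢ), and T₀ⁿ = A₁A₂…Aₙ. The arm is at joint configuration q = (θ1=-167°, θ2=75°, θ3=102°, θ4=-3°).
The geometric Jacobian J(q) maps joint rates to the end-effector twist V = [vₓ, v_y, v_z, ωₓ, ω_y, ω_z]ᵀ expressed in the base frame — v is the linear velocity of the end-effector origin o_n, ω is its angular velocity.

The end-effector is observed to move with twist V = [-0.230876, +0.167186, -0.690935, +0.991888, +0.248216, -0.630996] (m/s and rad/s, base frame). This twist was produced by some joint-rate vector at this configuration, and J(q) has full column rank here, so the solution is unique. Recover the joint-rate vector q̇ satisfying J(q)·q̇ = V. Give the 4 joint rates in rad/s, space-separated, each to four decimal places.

o_n = [-0.0560, -0.6307, 0.1163]
J₁: ẑ×o_n = [0.6307, -0.0560, 0.0000], ω = ẑ
J2: z=[-0.2250, 0.9744, 0.0000] o=[-0.7210, -0.1665, 0.0000] → [0.1133, 0.0262, -0.5436, -0.2250, 0.9744, 0.0000]
J3: z=[0.9412, 0.2173, 0.2588] o=[-0.7991, 0.0105, 0.1352] → [0.1618, 0.2101, -0.7649, 0.9412, 0.2173, 0.2588]
J4: z=[0.1999, 0.2595, -0.9448] o=[-0.1492, -0.3615, 0.1706] → [-0.2684, -0.0772, -0.0780, 0.1999, 0.2595, -0.9448]
q̇ = J⁺·V = [-0.3510, -0.0950, 0.9150, 0.5470]

-0.3510 -0.0950 0.9150 0.5470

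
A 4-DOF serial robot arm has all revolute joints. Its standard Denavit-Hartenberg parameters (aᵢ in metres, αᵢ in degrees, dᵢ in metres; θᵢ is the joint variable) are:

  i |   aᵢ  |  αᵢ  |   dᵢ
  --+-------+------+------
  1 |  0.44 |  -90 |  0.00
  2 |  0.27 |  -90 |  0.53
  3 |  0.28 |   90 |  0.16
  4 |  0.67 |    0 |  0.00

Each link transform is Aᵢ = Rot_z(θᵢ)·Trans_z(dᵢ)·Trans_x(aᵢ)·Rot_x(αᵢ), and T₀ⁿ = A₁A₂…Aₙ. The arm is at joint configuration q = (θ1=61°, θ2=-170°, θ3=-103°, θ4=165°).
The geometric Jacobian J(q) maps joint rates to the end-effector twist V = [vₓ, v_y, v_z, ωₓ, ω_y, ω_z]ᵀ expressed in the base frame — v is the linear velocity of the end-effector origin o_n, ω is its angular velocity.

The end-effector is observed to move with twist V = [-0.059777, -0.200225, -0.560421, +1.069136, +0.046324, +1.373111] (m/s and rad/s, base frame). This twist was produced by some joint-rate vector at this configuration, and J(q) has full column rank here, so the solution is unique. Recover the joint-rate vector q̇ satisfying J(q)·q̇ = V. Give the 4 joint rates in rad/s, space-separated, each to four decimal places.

o_n = [-0.0776, 0.2153, 0.3896]
J₁: ẑ×o_n = [-0.2153, -0.0776, 0.0000], ω = ẑ
J2: z=[-0.8746, 0.4848, 0.0000] o=[0.2133, 0.3848, 0.0000] → [0.1889, 0.3407, 0.2893, -0.8746, 0.4848, 0.0000]
J3: z=[0.0842, 0.1519, 0.9848] o=[-0.3791, 0.4092, 0.0469] → [0.2430, 0.2681, -0.0621, 0.0842, 0.1519, 0.9848]
J4: z=[0.6620, 0.7302, -0.1692] o=[-0.5742, 0.6200, 0.1935] → [0.0747, -0.2138, -0.6306, 0.6620, 0.7302, -0.1692]
q̇ = J⁺·V = [0.6390, -0.8150, 0.8200, 0.4340]

0.6390 -0.8150 0.8200 0.4340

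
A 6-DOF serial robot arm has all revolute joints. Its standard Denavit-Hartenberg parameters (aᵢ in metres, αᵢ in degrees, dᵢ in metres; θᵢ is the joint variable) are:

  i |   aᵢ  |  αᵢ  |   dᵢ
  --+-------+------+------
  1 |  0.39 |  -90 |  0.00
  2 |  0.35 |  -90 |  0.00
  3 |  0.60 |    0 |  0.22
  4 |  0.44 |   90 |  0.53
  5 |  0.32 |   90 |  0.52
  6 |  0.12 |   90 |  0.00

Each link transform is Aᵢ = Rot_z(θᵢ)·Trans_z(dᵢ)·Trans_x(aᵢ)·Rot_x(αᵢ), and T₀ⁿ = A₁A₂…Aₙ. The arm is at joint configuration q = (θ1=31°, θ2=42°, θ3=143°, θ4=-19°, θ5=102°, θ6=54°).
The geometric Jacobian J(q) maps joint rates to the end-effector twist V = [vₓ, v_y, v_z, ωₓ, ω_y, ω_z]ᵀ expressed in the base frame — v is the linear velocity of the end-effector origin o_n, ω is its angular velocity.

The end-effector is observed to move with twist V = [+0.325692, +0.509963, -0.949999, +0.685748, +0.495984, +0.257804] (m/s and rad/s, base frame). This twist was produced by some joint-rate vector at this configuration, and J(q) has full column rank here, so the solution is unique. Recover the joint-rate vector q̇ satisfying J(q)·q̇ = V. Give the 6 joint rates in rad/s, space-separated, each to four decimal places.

o_n = [0.3177, -0.9800, -0.9629]
J₁: ẑ×o_n = [0.9800, 0.3177, -0.0000], ω = ẑ
J2: z=[-0.5150, 0.8572, 0.0000] o=[0.3343, 0.2009, 0.0000] → [-0.8253, -0.4959, 0.6224, -0.5150, 0.8572, 0.0000]
J3: z=[-0.5736, -0.3446, -0.7431] o=[0.5572, 0.3348, -0.2342] → [-0.7260, -0.2399, 0.6716, -0.5736, -0.3446, -0.7431]
J4: z=[-0.5736, -0.3446, -0.7431] o=[0.3118, -0.2339, -0.0771] → [-0.2491, -0.5125, 0.4299, -0.5736, -0.3446, -0.7431]
J5: z=[0.8161, -0.1620, -0.5547] o=[0.0390, -0.8234, -0.3063] → [0.0195, 0.3812, -0.0826, 0.8161, -0.1620, -0.5547]
J6: z=[-0.0500, -0.9761, 0.2115] o=[0.2791, -0.9540, -0.8522] → [0.1135, 0.0026, 0.0390, -0.0500, -0.9761, 0.2115]
q̇ = J⁺·V = [-0.5620, -0.7520, -0.1970, -0.8220, -0.3960, -0.7430]

-0.5620 -0.7520 -0.1970 -0.8220 -0.3960 -0.7430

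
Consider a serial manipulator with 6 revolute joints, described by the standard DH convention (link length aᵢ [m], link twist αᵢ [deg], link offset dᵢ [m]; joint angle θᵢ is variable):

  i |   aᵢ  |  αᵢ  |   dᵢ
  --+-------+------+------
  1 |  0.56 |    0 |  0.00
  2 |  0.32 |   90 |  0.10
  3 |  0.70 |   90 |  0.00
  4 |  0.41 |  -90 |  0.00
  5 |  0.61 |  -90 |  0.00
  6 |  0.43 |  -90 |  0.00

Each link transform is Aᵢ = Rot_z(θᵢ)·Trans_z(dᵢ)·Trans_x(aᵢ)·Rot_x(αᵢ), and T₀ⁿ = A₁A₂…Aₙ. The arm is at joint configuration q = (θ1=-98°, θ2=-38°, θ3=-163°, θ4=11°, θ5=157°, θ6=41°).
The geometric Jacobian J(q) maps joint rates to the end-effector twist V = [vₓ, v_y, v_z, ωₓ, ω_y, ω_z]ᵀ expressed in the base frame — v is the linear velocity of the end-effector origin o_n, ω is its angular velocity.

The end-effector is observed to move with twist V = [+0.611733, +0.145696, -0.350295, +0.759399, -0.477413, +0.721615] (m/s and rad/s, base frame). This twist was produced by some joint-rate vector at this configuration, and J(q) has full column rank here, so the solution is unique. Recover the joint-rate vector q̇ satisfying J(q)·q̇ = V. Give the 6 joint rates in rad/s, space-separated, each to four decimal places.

0.1280 -0.2370 -0.4480 0.5800 -0.4080 0.3010

o_n = [0.0817, -0.9048, -0.3404]
J₁: ẑ×o_n = [0.9048, 0.0817, -0.0000], ω = ẑ
J2: z=[0.0000, 0.0000, 1.0000] o=[-0.0779, -0.5546, 0.0000] → [0.3503, 0.1596, -0.0000, 0.0000, 0.0000, 1.0000]
J3: z=[-0.6947, 0.7193, 0.0000] o=[-0.3081, -0.7768, 0.1000] → [-0.3168, -0.3059, -0.1915, -0.6947, 0.7193, 0.0000]
J4: z=[0.2103, 0.2031, 0.9563] o=[0.1734, -0.3118, -0.1047] → [0.5192, -0.0382, -0.1061, 0.2103, 0.2031, 0.9563]
J5: z=[-0.8132, 0.5794, 0.0558] o=[0.3959, 0.0118, -0.2223] → [-0.0173, -0.1135, 0.9274, -0.8132, 0.5794, 0.0558]
J6: z=[-0.0185, -0.1215, 0.9924] o=[0.0411, -0.4798, -0.2891] → [0.4280, 0.0393, 0.0128, -0.0185, -0.1215, 0.9924]
q̇ = J⁺·V = [0.1280, -0.2370, -0.4480, 0.5800, -0.4080, 0.3010]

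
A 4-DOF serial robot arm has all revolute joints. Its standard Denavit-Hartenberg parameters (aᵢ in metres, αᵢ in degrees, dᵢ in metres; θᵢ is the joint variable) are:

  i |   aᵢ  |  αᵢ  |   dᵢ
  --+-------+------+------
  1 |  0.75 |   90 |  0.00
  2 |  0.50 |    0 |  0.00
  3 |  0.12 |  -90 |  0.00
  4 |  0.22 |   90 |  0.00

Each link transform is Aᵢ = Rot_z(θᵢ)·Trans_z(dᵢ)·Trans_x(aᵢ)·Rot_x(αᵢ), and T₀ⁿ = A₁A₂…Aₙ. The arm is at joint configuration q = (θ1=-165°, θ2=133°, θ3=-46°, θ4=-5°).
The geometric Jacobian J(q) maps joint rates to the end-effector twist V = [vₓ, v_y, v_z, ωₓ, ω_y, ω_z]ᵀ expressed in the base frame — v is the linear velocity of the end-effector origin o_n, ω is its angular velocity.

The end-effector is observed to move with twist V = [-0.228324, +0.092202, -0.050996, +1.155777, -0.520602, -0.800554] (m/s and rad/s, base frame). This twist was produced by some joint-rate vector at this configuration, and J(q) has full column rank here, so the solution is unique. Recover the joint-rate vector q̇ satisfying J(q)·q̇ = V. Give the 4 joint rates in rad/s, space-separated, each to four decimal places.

o_n = [-0.4172, -0.0919, 0.7044]
J₁: ẑ×o_n = [0.0919, -0.4172, 0.0000], ω = ẑ
J2: z=[-0.2588, 0.9659, 0.0000] o=[-0.7244, -0.1941, 0.0000] → [0.6804, 0.1823, -0.3232, -0.2588, 0.9659, 0.0000]
J3: z=[-0.2588, 0.9659, 0.0000] o=[-0.3951, -0.1059, 0.3657] → [0.3272, 0.0877, 0.0178, -0.2588, 0.9659, 0.0000]
J4: z=[0.9646, 0.2585, 0.0523] o=[-0.4011, -0.1075, 0.4855] → [0.0558, -0.2120, 0.0191, 0.9646, 0.2585, 0.0523]
q̇ = J⁺·V = [-0.8520, 0.1630, -0.9650, 0.9830]

-0.8520 0.1630 -0.9650 0.9830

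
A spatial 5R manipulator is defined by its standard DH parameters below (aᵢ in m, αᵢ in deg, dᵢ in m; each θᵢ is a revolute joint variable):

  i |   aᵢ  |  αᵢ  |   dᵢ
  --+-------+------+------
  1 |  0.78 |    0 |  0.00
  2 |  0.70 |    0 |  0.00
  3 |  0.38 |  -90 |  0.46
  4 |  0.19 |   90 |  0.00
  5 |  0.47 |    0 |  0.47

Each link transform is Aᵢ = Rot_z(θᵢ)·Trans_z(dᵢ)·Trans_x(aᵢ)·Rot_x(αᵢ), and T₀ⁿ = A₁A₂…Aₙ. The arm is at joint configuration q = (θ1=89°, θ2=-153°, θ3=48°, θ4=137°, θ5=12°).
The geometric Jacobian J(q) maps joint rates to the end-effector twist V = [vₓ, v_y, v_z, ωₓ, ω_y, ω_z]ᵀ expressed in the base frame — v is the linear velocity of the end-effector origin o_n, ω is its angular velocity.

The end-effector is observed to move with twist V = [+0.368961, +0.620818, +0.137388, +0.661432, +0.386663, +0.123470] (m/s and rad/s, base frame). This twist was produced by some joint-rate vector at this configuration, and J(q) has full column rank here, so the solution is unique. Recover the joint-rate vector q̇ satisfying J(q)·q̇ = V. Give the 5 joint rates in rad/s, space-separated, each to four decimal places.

-0.8030 0.8540 0.6400 0.5540 0.7760

o_n = [0.5640, 0.1825, -0.3269]
J₁: ẑ×o_n = [-0.1825, 0.5640, 0.0000], ω = ẑ
J2: z=[0.0000, 0.0000, 1.0000] o=[0.0136, 0.7799, 0.0000] → [0.5973, 0.5504, -0.0000, 0.0000, 0.0000, 1.0000]
J3: z=[0.0000, 0.0000, 1.0000] o=[0.3205, 0.1507, 0.0000] → [-0.0318, 0.2436, 0.0000, 0.0000, 0.0000, 1.0000]
J4: z=[0.2756, 0.9613, 0.0000] o=[0.6858, 0.0460, 0.4600] → [-0.7564, 0.2169, 0.1546, 0.2756, 0.9613, 0.0000]
J5: z=[0.6556, -0.1880, -0.7314] o=[0.5522, 0.0843, 0.3304] → [0.1954, 0.4222, 0.0666, 0.6556, -0.1880, -0.7314]
q̇ = J⁺·V = [-0.8030, 0.8540, 0.6400, 0.5540, 0.7760]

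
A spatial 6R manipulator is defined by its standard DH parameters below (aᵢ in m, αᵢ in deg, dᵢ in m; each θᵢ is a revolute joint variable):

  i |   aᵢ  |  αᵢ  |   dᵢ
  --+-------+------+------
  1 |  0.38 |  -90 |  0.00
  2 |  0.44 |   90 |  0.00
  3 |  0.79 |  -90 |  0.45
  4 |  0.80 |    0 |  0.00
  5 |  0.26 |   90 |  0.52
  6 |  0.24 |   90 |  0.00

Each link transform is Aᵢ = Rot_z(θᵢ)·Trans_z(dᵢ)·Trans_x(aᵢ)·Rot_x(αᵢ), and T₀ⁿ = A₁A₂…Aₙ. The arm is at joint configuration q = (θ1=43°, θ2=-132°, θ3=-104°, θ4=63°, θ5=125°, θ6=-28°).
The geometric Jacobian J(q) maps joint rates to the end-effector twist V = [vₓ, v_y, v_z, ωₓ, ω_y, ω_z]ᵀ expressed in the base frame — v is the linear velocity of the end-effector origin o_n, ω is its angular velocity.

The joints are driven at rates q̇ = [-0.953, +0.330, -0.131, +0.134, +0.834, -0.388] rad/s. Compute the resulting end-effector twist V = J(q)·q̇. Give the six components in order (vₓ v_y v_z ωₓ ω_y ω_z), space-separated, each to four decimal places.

o_n = [0.5786, -0.5052, 0.6293]
J₁: ẑ×o_n = [0.5052, 0.5786, -0.0000], ω = ẑ
J2: z=[-0.6820, 0.7314, 0.0000] o=[0.2779, 0.2592, 0.0000] → [0.4602, 0.4292, 0.3014, -0.6820, 0.7314, 0.0000]
J3: z=[-0.5435, -0.5068, -0.6691] o=[0.0626, 0.0584, 0.3270] → [-0.5303, -0.1810, 0.5678, -0.5435, -0.5068, -0.6691]
J4: z=[-0.3098, -0.6197, 0.7211] o=[0.4343, -0.6431, -0.1162] → [-0.5614, 0.3350, 0.0467, -0.3098, -0.6197, 0.7211]
J5: z=[-0.3098, -0.6197, 0.7211] o=[1.1051, -0.4995, 0.2955] → [-0.2027, -0.2762, -0.3245, -0.3098, -0.6197, 0.7211]
J6: z=[0.4296, 0.5853, 0.6876] o=[0.7234, -0.6858, 0.6925] → [-0.1612, -0.0724, 0.1624, 0.4296, 0.5853, 0.6876]
V = J·q̇ = [-0.4418, -0.5434, -0.3023, -0.6205, -0.5192, -0.4342]

-0.4418 -0.5434 -0.3023 -0.6205 -0.5192 -0.4342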